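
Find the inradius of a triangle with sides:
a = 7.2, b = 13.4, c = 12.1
r = Area/s where s is the semi-perimeter.
s = (7.2 + 13.4 + 12.1)/2 = 32.7/2 = 16.35
Area = √(s(s−a)(s−b)(s−c)) = √(16.35·9.15·2.95·4.25) ≈ √1875.64 ≈ 43.3087
r ≈ 43.3087/16.35 ≈ 2.64885

r = 2.649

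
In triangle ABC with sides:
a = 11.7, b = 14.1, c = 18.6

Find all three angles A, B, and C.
Law of cosines for each angle (a² = 136.89, b² = 198.81, c² = 345.96):
cos(A) = (b² + c² − a²)/(2bc) = (198.81 + 345.96 − 136.89)/(2·14.1·18.6) = 407.88/524.52 ≈ 0.777625  ⇒  A ≈ 38.9563°
cos(B) = (a² + c² − b²)/(2ac) = (136.89 + 345.96 − 198.81)/(2·11.7·18.6) = 284.04/435.24 ≈ 0.652605  ⇒  B ≈ 49.2617°
cos(C) = (a² + b² − c²)/(2ab) = (136.89 + 198.81 − 345.96)/(2·11.7·14.1) = -10.26/329.94 ≈ -0.0310966  ⇒  C ≈ 91.782°
Check: A + B + C ≈ 180°

A = 38.96°, B = 49.26°, C = 91.78°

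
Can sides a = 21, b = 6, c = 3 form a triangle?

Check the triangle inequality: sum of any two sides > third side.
a + b vs c: 21 + 6 = 27 > 3  ✓
a + c vs b: 21 + 3 = 24 > 6  ✓
b + c vs a: 6 + 3 = 9 ≤ 21  ✗

No: 6 + 3 = 9 is not > 21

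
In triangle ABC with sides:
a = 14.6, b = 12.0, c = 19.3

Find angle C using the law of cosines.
c² = a² + b² − 2ab·cos(C)  ⇒  cos(C) = (a² + b² − c²)/(2ab)
cos(C) = (14.6² + 12.0² − 19.3²)/(2·14.6·12.0) = (213.16 + 144 − 372.49)/350.4 = -15.33/350.4 ≈ -0.04375
C = arccos(-0.04375) ≈ 92.5075°

C = 92.51°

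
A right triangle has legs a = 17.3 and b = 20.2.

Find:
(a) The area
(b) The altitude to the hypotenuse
(a) The legs are perpendicular, so Area = ½·a·b = ½·17.3·20.2 = ½·349.46 = 174.73
(b) Hypotenuse c = √(a² + b²) = √(299.29 + 408.04) = √707.33 ≈ 26.5957
    Area = ½·c·h_c  ⇒  h_c = 2·Area/c = 349.46/26.5957 ≈ 13.1397

Area = 174.73, h_c = 13.14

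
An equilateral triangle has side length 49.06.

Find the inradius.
r = Area/s with s the semi-perimeter.
Area = (√3/4)·49.06² = (√3/4)·2406.8836 ≈ 0.433013·2406.8836 ≈ 1042.21
s = 3·49.06/2 = 73.59
r ≈ 1042.21/73.59 ≈ 14.1624
(Equivalently r = side/(2√3) = 49.06/3.4641 ≈ 14.1624.)

r = 14.16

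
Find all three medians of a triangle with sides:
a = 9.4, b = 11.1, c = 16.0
Median formula: m_a = ½√(2b² + 2c² − a²) (and cyclically). a² = 88.36, b² = 123.21, c² = 256.
m_a = ½√(2·123.21 + 2·256 − 88.36) = ½√670.06 ≈ ½·25.8855 ≈ 12.9428
m_b = ½√(2·88.36 + 2·256 − 123.21) = ½√565.51 ≈ ½·23.7805 ≈ 11.8902
m_c = ½√(2·88.36 + 2·123.21 − 256) = ½√167.14 ≈ ½·12.9283 ≈ 6.46413

m_a = 12.94, m_b = 11.89, m_c = 6.464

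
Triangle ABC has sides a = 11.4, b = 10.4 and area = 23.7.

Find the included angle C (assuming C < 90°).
Area = ½·a·b·sin(C)  ⇒  sin(C) = 2·Area/(a·b) = 2·23.7/(11.4·10.4) = 47.4/118.56 ≈ 0.399798
C = arcsin(0.399798) ≈ 23.5655° (taking the acute solution since C < 90°)

C = 23.57°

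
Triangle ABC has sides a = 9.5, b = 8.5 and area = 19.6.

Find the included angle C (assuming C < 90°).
Area = ½·a·b·sin(C)  ⇒  sin(C) = 2·Area/(a·b) = 2·19.6/(9.5·8.5) = 39.2/80.75 ≈ 0.485449
C = arcsin(0.485449) ≈ 29.0419° (taking the acute solution since C < 90°)

C = 29.04°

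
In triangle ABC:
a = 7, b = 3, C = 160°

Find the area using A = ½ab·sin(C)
A = ½·a·b·sin(C) = ½·7·3·sin(160°)
sin(160°) ≈ 0.34202
A ≈ ½·21·0.34202 = 10.5·0.34202 ≈ 3.59121

Area = 3.591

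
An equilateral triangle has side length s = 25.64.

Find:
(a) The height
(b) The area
(a) The height splits the triangle into two 30-60-90 halves: h = s·√3/2 = 25.64·1.73205/2 ≈ 44.4098/2 ≈ 22.2049
(b) Area = (√3/4)·s² = (√3/4)·25.64² = (√3/4)·657.4096 ≈ 0.433013·657.4096 ≈ 284.667

Height = 22.2, Area = 284.7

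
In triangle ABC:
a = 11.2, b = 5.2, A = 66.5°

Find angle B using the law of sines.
a/sin(A) = b/sin(B)  ⇒  sin(B) = b·sin(A)/a = 5.2·sin(66.5°)/11.2
sin(66.5°) ≈ 0.91706
sin(B) ≈ 5.2·0.91706/11.2 ≈ 4.76871/11.2 ≈ 0.425778
B = arcsin(0.425778) ≈ 25.1999°
(Since b ≤ a we need B ≤ A, so the obtuse alternative 180° − 25.1999° ≈ 154.8° is rejected.)

B = 25.2°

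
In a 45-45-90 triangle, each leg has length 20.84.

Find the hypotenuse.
In a 45-45-90 triangle the sides are in ratio 1 : 1 : √2, so hypotenuse = leg·√2.
Hypotenuse = 20.84·√2 ≈ 20.84·1.41421 ≈ 29.4722

Hypotenuse = 20.84√2 = 29.47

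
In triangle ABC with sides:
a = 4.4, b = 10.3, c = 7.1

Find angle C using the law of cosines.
c² = a² + b² − 2ab·cos(C)  ⇒  cos(C) = (a² + b² − c²)/(2ab)
cos(C) = (4.4² + 10.3² − 7.1²)/(2·4.4·10.3) = (19.36 + 106.09 − 50.41)/90.64 = 75.04/90.64 ≈ 0.827891
C = arccos(0.827891) ≈ 34.1173°

C = 34.12°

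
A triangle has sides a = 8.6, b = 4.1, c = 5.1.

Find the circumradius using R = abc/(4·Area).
First find the area with Heron's formula.
s = (8.6 + 4.1 + 5.1)/2 = 8.9
Area = √(s(s−a)(s−b)(s−c)) = √(8.9·0.3·4.8·3.8) ≈ √48.7008 ≈ 6.9786
abc = 8.6·4.1·5.1 = 179.826
R = abc/(4·Area) ≈ 179.826/(4·6.9786) = 179.826/27.9144 ≈ 6.44206

R = 6.442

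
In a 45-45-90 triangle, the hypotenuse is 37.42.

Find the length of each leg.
In a 45-45-90 triangle hypotenuse = leg·√2, so leg = hypotenuse/√2.
Leg = 37.42/√2 ≈ 37.42/1.41421 ≈ 26.4599

Each leg = 26.46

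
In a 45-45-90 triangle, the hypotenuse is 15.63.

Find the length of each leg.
In a 45-45-90 triangle hypotenuse = leg·√2, so leg = hypotenuse/√2.
Leg = 15.63/√2 ≈ 15.63/1.41421 ≈ 11.0521

Each leg = 11.05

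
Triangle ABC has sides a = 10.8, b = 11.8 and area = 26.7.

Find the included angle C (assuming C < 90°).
Area = ½·a·b·sin(C)  ⇒  sin(C) = 2·Area/(a·b) = 2·26.7/(10.8·11.8) = 53.4/127.44 ≈ 0.419021
C = arcsin(0.419021) ≈ 24.7728° (taking the acute solution since C < 90°)

C = 24.77°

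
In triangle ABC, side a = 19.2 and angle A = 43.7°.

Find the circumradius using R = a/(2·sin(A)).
R = a/(2·sin(A)) = 19.2/(2·sin(43.7°))
sin(43.7°) ≈ 0.690882
R ≈ 19.2/(2·0.690882) = 19.2/1.38176 ≈ 13.8953

R = 13.9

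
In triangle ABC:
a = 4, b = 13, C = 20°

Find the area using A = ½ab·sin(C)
A = ½·a·b·sin(C) = ½·4·13·sin(20°)
sin(20°) ≈ 0.34202
A ≈ ½·52·0.34202 = 26·0.34202 ≈ 8.89252

Area = 8.893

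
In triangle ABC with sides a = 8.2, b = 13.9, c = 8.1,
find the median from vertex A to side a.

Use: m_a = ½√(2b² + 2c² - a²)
m_a = ½√(2·13.9² + 2·8.1² − 8.2²) = ½√(2·193.21 + 2·65.61 − 67.24) = ½√(386.42 + 131.22 − 67.24) = ½√450.4
√450.4 ≈ 21.2226, so m_a ≈ 10.6113

m_a = 10.61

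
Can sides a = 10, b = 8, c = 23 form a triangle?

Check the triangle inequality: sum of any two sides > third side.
a + b vs c: 10 + 8 = 18 ≤ 23  ✗
a + c vs b: 10 + 23 = 33 > 8  ✓
b + c vs a: 8 + 23 = 31 > 10  ✓

No: 10 + 8 = 18 is not > 23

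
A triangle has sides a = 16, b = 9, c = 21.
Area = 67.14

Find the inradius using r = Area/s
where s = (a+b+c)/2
s = (16 + 9 + 21)/2 = 46/2 = 23
r = Area/s = 67.14/23 ≈ 2.91913

r = 2.919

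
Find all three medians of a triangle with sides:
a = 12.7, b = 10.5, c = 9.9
Median formula: m_a = ½√(2b² + 2c² − a²) (and cyclically). a² = 161.29, b² = 110.25, c² = 98.01.
m_a = ½√(2·110.25 + 2·98.01 − 161.29) = ½√255.23 ≈ ½·15.9759 ≈ 7.98796
m_b = ½√(2·161.29 + 2·98.01 − 110.25) = ½√408.35 ≈ ½·20.2077 ≈ 10.1038
m_c = ½√(2·161.29 + 2·110.25 − 98.01) = ½√445.07 ≈ ½·21.0967 ≈ 10.5483

m_a = 7.988, m_b = 10.1, m_c = 10.55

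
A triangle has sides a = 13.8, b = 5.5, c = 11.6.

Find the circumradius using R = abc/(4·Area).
First find the area with Heron's formula.
s = (13.8 + 5.5 + 11.6)/2 = 15.45
Area = √(s(s−a)(s−b)(s−c)) = √(15.45·1.65·9.95·3.85) ≈ √976.554 ≈ 31.2499
abc = 13.8·5.5·11.6 = 880.44
R = abc/(4·Area) ≈ 880.44/(4·31.2499) = 880.44/124.999 ≈ 7.04355

R = 7.044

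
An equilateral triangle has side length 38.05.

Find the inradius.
r = Area/s with s the semi-perimeter.
Area = (√3/4)·38.05² = (√3/4)·1447.8025 ≈ 0.433013·1447.8025 ≈ 626.917
s = 3·38.05/2 = 57.075
r ≈ 626.917/57.075 ≈ 10.9841
(Equivalently r = side/(2√3) = 38.05/3.4641 ≈ 10.9841.)

r = 10.98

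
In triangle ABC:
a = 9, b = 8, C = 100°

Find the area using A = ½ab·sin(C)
A = ½·a·b·sin(C) = ½·9·8·sin(100°)
sin(100°) ≈ 0.984808
A ≈ ½·72·0.984808 = 36·0.984808 ≈ 35.4531

Area = 35.45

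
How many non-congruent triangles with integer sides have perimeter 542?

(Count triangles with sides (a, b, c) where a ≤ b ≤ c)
Let a ≤ b ≤ c with a + b + c = 542. The only binding inequality is a + b > c, i.e. 542 − c > c, so c < 542/2; and c ≥ 542/3 since c is the largest side.
So 181 ≤ c ≤ 270. For each c, b runs from ⌈(542 − c)/2⌉ up to c (then a = 542 − b − c satisfies 1 ≤ a ≤ b automatically), giving c − ⌈(542 − c)/2⌉ + 1 choices.
Summing over c: 1 + 3 + 4 + 6 + … + 133 + 135  (90 terms, c = 181, …, 270) = 6120
Check (closed form: nearest integer to p²/48 for even p, (p+3)²/48 for odd p): 542²/48 = 293764/48 ≈ 6120.08 → 6120

6120 triangles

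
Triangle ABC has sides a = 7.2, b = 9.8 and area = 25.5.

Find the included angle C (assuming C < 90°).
Area = ½·a·b·sin(C)  ⇒  sin(C) = 2·Area/(a·b) = 2·25.5/(7.2·9.8) = 51/70.56 ≈ 0.722789
C = arcsin(0.722789) ≈ 46.2852° (taking the acute solution since C < 90°)

C = 46.29°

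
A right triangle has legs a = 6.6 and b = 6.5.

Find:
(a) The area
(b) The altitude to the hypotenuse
(a) The legs are perpendicular, so Area = ½·a·b = ½·6.6·6.5 = ½·42.9 = 21.45
(b) Hypotenuse c = √(a² + b²) = √(43.56 + 42.25) = √85.81 ≈ 9.26337
    Area = ½·c·h_c  ⇒  h_c = 2·Area/c = 42.9/9.26337 ≈ 4.63114

Area = 21.45, h_c = 4.631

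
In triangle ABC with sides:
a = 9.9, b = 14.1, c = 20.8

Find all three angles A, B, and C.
Law of cosines for each angle (a² = 98.01, b² = 198.81, c² = 432.64):
cos(A) = (b² + c² − a²)/(2bc) = (198.81 + 432.64 − 98.01)/(2·14.1·20.8) = 533.44/586.56 ≈ 0.909438  ⇒  A ≈ 24.5722°
cos(B) = (a² + c² − b²)/(2ac) = (98.01 + 432.64 − 198.81)/(2·9.9·20.8) = 331.84/411.84 ≈ 0.80575  ⇒  B ≈ 36.3173°
cos(C) = (a² + b² − c²)/(2ab) = (98.01 + 198.81 − 432.64)/(2·9.9·14.1) = -135.82/279.18 ≈ -0.486496  ⇒  C ≈ 119.111°
Check: A + B + C ≈ 180°

A = 24.57°, B = 36.32°, C = 119.1°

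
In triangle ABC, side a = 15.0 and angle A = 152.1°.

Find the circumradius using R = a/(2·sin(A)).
R = a/(2·sin(A)) = 15.0/(2·sin(152.1°))
sin(152.1°) ≈ 0.46793
R ≈ 15.0/(2·0.46793) = 15.0/0.93586 ≈ 16.028

R = 16.03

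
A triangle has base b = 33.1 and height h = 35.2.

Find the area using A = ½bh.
A = ½·b·h = ½·33.1·35.2 = ½·1165.12 = 582.56

Area = 582.56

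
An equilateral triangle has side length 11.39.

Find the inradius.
r = Area/s with s the semi-perimeter.
Area = (√3/4)·11.39² = (√3/4)·129.7321 ≈ 0.433013·129.7321 ≈ 56.1756
s = 3·11.39/2 = 17.085
r ≈ 56.1756/17.085 ≈ 3.28801
(Equivalently r = side/(2√3) = 11.39/3.4641 ≈ 3.28801.)

r = 3.288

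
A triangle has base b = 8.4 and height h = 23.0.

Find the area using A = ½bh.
A = ½·b·h = ½·8.4·23.0 = ½·193.2 = 96.6

Area = 96.6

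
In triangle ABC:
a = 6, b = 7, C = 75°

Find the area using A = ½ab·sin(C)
A = ½·a·b·sin(C) = ½·6·7·sin(75°)
sin(75°) ≈ 0.965926
A ≈ ½·42·0.965926 = 21·0.965926 ≈ 20.2844

Area = 20.28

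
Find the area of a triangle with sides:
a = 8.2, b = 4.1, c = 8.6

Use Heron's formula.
s = (8.2 + 4.1 + 8.6)/2 = 20.9/2 = 10.45
s − a = 2.25, s − b = 6.35, s − c = 1.85
s(s−a)(s−b)(s−c) = 10.45·2.25·6.35·1.85 ≈ 276.213
Area = √276.213 ≈ 16.6197

Area = 16.62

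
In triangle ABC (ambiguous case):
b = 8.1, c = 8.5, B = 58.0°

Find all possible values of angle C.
b/sin(B) = c/sin(C)  ⇒  sin(C) = c·sin(B)/b = 8.5·sin(58.0°)/8.1
sin(58.0°) ≈ 0.848048
sin(C) ≈ 8.5·0.848048/8.1 ≈ 7.20841/8.1 ≈ 0.889927
Candidate 1: C₁ = arcsin(0.889927) ≈ 62.8641°  →  A = 180° − 58.0° − 62.8641° ≈ 59.1359° > 0, valid
Candidate 2: C₂ = 180° − C₁ ≈ 117.136°  →  A = 180° − 58.0° − 117.136° ≈ 4.86408° > 0, valid

C = 62.86° or C = 117.1° (two solutions)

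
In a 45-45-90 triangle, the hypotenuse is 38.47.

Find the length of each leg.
In a 45-45-90 triangle hypotenuse = leg·√2, so leg = hypotenuse/√2.
Leg = 38.47/√2 ≈ 38.47/1.41421 ≈ 27.2024

Each leg = 27.2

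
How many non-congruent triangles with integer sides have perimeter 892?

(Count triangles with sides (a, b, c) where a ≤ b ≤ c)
Let a ≤ b ≤ c with a + b + c = 892. The only binding inequality is a + b > c, i.e. 892 − c > c, so c < 892/2; and c ≥ 892/3 since c is the largest side.
So 298 ≤ c ≤ 445. For each c, b runs from ⌈(892 − c)/2⌉ up to c (then a = 892 − b − c satisfies 1 ≤ a ≤ b automatically), giving c − ⌈(892 − c)/2⌉ + 1 choices.
Summing over c: 2 + 3 + 5 + 6 + … + 221 + 222  (148 terms, c = 298, …, 445) = 16576
Check (closed form: nearest integer to p²/48 for even p, (p+3)²/48 for odd p): 892²/48 = 795664/48 ≈ 16576.33 → 16576

16576 triangles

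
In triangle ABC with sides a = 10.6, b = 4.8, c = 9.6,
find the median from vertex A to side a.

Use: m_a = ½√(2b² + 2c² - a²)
m_a = ½√(2·4.8² + 2·9.6² − 10.6²) = ½√(2·23.04 + 2·92.16 − 112.36) = ½√(46.08 + 184.32 − 112.36) = ½√118.04
√118.04 ≈ 10.8646, so m_a ≈ 5.43231

m_a = 5.432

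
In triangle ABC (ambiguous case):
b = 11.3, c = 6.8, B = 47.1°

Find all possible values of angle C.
b/sin(B) = c/sin(C)  ⇒  sin(C) = c·sin(B)/b = 6.8·sin(47.1°)/11.3
sin(47.1°) ≈ 0.732543
sin(C) ≈ 6.8·0.732543/11.3 ≈ 4.98129/11.3 ≈ 0.440822
Candidate 1: C₁ = arcsin(0.440822) ≈ 26.1564°  →  A = 180° − 47.1° − 26.1564° ≈ 106.744° > 0, valid
Candidate 2: C₂ = 180° − C₁ ≈ 153.844°  →  A = 180° − 47.1° − 153.844° ≈ -20.9436° ≤ 0, not a valid triangle

C = 26.16° (one solution)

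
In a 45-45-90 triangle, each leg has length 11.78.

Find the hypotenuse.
In a 45-45-90 triangle the sides are in ratio 1 : 1 : √2, so hypotenuse = leg·√2.
Hypotenuse = 11.78·√2 ≈ 11.78·1.41421 ≈ 16.6594

Hypotenuse = 11.78√2 = 16.66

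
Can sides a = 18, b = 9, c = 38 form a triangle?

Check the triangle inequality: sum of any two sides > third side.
a + b vs c: 18 + 9 = 27 ≤ 38  ✗
a + c vs b: 18 + 38 = 56 > 9  ✓
b + c vs a: 9 + 38 = 47 > 18  ✓

No: 18 + 9 = 27 is not > 38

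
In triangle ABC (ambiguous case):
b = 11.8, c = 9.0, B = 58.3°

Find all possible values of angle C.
b/sin(B) = c/sin(C)  ⇒  sin(C) = c·sin(B)/b = 9.0·sin(58.3°)/11.8
sin(58.3°) ≈ 0.850811
sin(C) ≈ 9.0·0.850811/11.8 ≈ 7.6573/11.8 ≈ 0.648924
Candidate 1: C₁ = arcsin(0.648924) ≈ 40.4605°  →  A = 180° − 58.3° − 40.4605° ≈ 81.2395° > 0, valid
Candidate 2: C₂ = 180° − C₁ ≈ 139.539°  →  A = 180° − 58.3° − 139.539° ≈ -17.8395° ≤ 0, not a valid triangle

C = 40.46° (one solution)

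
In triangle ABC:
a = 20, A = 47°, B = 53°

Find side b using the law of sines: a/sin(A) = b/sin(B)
a/sin(A) = b/sin(B)  ⇒  b = a·sin(B)/sin(A) = 20·sin(53°)/sin(47°)
sin(53°) ≈ 0.798636, sin(47°) ≈ 0.731354
b ≈ 20·0.798636/0.731354 ≈ 15.9727/0.731354 ≈ 21.8399

b = 21.84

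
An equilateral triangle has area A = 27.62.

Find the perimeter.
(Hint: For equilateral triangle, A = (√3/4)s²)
A = (√3/4)s²  ⇒  s² = 4A/√3 = 4·27.62/√3 = 110.48/1.73205 ≈ 63.7857
s ≈ √63.7857 ≈ 7.98659
Perimeter = 3s ≈ 3·7.98659 ≈ 23.9598

Perimeter = 23.96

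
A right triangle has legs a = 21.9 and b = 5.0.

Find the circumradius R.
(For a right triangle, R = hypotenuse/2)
Hypotenuse c = √(a² + b²) = √(479.61 + 25) = √504.61 ≈ 22.4635
R = c/2 ≈ 22.4635/2 ≈ 11.2318

R = 11.23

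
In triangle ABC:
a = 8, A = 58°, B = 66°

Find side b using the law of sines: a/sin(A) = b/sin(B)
a/sin(A) = b/sin(B)  ⇒  b = a·sin(B)/sin(A) = 8·sin(66°)/sin(58°)
sin(66°) ≈ 0.913545, sin(58°) ≈ 0.848048
b ≈ 8·0.913545/0.848048 ≈ 7.30836/0.848048 ≈ 8.61786

b = 8.618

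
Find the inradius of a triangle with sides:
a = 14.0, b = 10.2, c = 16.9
r = Area/s where s is the semi-perimeter.
s = (14.0 + 10.2 + 16.9)/2 = 41.1/2 = 20.55
Area = √(s(s−a)(s−b)(s−c)) = √(20.55·6.55·10.35·3.65) ≈ √5084.95 ≈ 71.3088
r ≈ 71.3088/20.55 ≈ 3.47001

r = 3.47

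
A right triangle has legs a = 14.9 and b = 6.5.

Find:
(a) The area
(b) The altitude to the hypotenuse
(a) The legs are perpendicular, so Area = ½·a·b = ½·14.9·6.5 = ½·96.85 = 48.425
(b) Hypotenuse c = √(a² + b²) = √(222.01 + 42.25) = √264.26 ≈ 16.2561
    Area = ½·c·h_c  ⇒  h_c = 2·Area/c = 96.85/16.2561 ≈ 5.95777

Area = 48.425, h_c = 5.958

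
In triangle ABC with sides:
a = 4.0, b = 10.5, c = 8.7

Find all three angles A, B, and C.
Law of cosines for each angle (a² = 16, b² = 110.25, c² = 75.69):
cos(A) = (b² + c² − a²)/(2bc) = (110.25 + 75.69 − 16)/(2·10.5·8.7) = 169.94/182.7 ≈ 0.930159  ⇒  A ≈ 21.5404°
cos(B) = (a² + c² − b²)/(2ac) = (16 + 75.69 − 110.25)/(2·4.0·8.7) = -18.56/69.6 ≈ -0.266667  ⇒  B ≈ 105.466°
cos(C) = (a² + b² − c²)/(2ab) = (16 + 110.25 − 75.69)/(2·4.0·10.5) = 50.56/84 ≈ 0.601905  ⇒  C ≈ 52.9936°
Check: A + B + C ≈ 180°

A = 21.54°, B = 105.5°, C = 52.99°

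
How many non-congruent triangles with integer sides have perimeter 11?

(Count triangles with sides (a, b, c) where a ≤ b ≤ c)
Let a ≤ b ≤ c with a + b + c = 11. The only binding inequality is a + b > c, i.e. 11 − c > c, so c < 11/2; and c ≥ 11/3 since c is the largest side.
So 4 ≤ c ≤ 5. For each c, b runs from ⌈(11 − c)/2⌉ up to c (then a = 11 − b − c satisfies 1 ≤ a ≤ b automatically), giving c − ⌈(11 − c)/2⌉ + 1 choices.
Summing over c: 1 + 3 = 4
Check (closed form: nearest integer to p²/48 for even p, (p+3)²/48 for odd p): (11+3)²/48 = 14²/48 = 196/48 ≈ 4.08 → 4

4 triangles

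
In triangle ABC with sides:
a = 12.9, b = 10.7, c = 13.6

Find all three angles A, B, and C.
Law of cosines for each angle (a² = 166.41, b² = 114.49, c² = 184.96):
cos(A) = (b² + c² − a²)/(2bc) = (114.49 + 184.96 − 166.41)/(2·10.7·13.6) = 133.04/291.04 ≈ 0.457119  ⇒  A ≈ 62.7986°
cos(B) = (a² + c² − b²)/(2ac) = (166.41 + 184.96 − 114.49)/(2·12.9·13.6) = 236.88/350.88 ≈ 0.675103  ⇒  B ≈ 47.5379°
cos(C) = (a² + b² − c²)/(2ab) = (166.41 + 114.49 − 184.96)/(2·12.9·10.7) = 95.94/276.06 ≈ 0.347533  ⇒  C ≈ 69.6635°
Check: A + B + C ≈ 180°

A = 62.8°, B = 47.54°, C = 69.66°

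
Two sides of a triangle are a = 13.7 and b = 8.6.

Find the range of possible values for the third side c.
Triangle inequality: |a − b| < c < a + b
|a − b| = |13.7 − 8.6| = 5.1
a + b = 13.7 + 8.6 = 22.3

5.1 < c < 22.3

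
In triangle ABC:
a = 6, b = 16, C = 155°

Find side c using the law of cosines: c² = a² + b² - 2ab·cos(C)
c² = 6² + 16² − 2·6·16·cos(155°)
cos(155°) ≈ -0.906308
c² ≈ 36 + 256 − 192·(-0.906308) ≈ 292 + 174.011 ≈ 466.011
c ≈ √466.011 ≈ 21.5873

c = 21.59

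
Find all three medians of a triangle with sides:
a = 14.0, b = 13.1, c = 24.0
Median formula: m_a = ½√(2b² + 2c² − a²) (and cyclically). a² = 196, b² = 171.61, c² = 576.
m_a = ½√(2·171.61 + 2·576 − 196) = ½√1299.22 ≈ ½·36.0447 ≈ 18.0223
m_b = ½√(2·196 + 2·576 − 171.61) = ½√1372.39 ≈ ½·37.0458 ≈ 18.5229
m_c = ½√(2·196 + 2·171.61 − 576) = ½√159.22 ≈ ½·12.6182 ≈ 6.30912

m_a = 18.02, m_b = 18.52, m_c = 6.309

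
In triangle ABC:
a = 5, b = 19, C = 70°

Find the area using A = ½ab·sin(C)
A = ½·a·b·sin(C) = ½·5·19·sin(70°)
sin(70°) ≈ 0.939693
A ≈ ½·95·0.939693 = 47.5·0.939693 ≈ 44.6354

Area = 44.64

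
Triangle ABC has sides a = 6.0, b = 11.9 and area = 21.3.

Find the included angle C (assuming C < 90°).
Area = ½·a·b·sin(C)  ⇒  sin(C) = 2·Area/(a·b) = 2·21.3/(6.0·11.9) = 42.6/71.4 ≈ 0.596639
C = arcsin(0.596639) ≈ 36.6295° (taking the acute solution since C < 90°)

C = 36.63°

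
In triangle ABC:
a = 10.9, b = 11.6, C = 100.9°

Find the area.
Two sides and the included angle (SAS): A = ½·a·b·sin(C) = ½·10.9·11.6·sin(100.9°)
sin(100.9°) ≈ 0.981959
A ≈ ½·126.44·0.981959 = 63.22·0.981959 ≈ 62.0794

Area = 62.08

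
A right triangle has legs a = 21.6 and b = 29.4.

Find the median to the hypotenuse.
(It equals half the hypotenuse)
Hypotenuse c = √(a² + b²) = √(466.56 + 864.36) = √1330.92 ≈ 36.4818
Median to hypotenuse = c/2 ≈ 36.4818/2 ≈ 18.2409

Median = 18.24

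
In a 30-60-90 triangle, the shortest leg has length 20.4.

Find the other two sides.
In a 30-60-90 triangle the sides are in ratio 1 : √3 : 2 (short leg : long leg : hypotenuse).
Long leg = 20.4·√3 ≈ 20.4·1.73205 ≈ 35.3338
Hypotenuse = 2·20.4 = 40.8

Long leg = 20.4√3 = 35.33, Hypotenuse = 40.8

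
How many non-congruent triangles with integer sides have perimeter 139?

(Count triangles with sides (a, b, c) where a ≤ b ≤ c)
Let a ≤ b ≤ c with a + b + c = 139. The only binding inequality is a + b > c, i.e. 139 − c > c, so c < 139/2; and c ≥ 139/3 since c is the largest side.
So 47 ≤ c ≤ 69. For each c, b runs from ⌈(139 − c)/2⌉ up to c (then a = 139 − b − c satisfies 1 ≤ a ≤ b automatically), giving c − ⌈(139 − c)/2⌉ + 1 choices.
Summing over c: 2 + 3 + 5 + 6 + … + 33 + 35  (23 terms, c = 47, …, 69) = 420
Check (closed form: nearest integer to p²/48 for even p, (p+3)²/48 for odd p): (139+3)²/48 = 142²/48 = 20164/48 ≈ 420.08 → 420

420 triangles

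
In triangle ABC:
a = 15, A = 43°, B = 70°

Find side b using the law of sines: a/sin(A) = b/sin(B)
a/sin(A) = b/sin(B)  ⇒  b = a·sin(B)/sin(A) = 15·sin(70°)/sin(43°)
sin(70°) ≈ 0.939693, sin(43°) ≈ 0.681998
b ≈ 15·0.939693/0.681998 ≈ 14.0954/0.681998 ≈ 20.6678

b = 20.67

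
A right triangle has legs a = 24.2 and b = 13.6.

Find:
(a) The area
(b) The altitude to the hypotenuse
(a) The legs are perpendicular, so Area = ½·a·b = ½·24.2·13.6 = ½·329.12 = 164.56
(b) Hypotenuse c = √(a² + b²) = √(585.64 + 184.96) = √770.6 ≈ 27.7597
    Area = ½·c·h_c  ⇒  h_c = 2·Area/c = 329.12/27.7597 ≈ 11.856

Area = 164.56, h_c = 11.86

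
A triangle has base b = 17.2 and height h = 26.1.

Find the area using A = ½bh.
A = ½·b·h = ½·17.2·26.1 = ½·448.92 = 224.46

Area = 224.46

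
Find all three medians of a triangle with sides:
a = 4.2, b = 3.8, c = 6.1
Median formula: m_a = ½√(2b² + 2c² − a²) (and cyclically). a² = 17.64, b² = 14.44, c² = 37.21.
m_a = ½√(2·14.44 + 2·37.21 − 17.64) = ½√85.66 ≈ ½·9.25527 ≈ 4.62763
m_b = ½√(2·17.64 + 2·37.21 − 14.44) = ½√95.26 ≈ ½·9.76012 ≈ 4.88006
m_c = ½√(2·17.64 + 2·14.44 − 37.21) = ½√26.95 ≈ ½·5.19134 ≈ 2.59567

m_a = 4.628, m_b = 4.88, m_c = 2.596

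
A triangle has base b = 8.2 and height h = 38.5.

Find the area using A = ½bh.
A = ½·b·h = ½·8.2·38.5 = ½·315.7 = 157.85

Area = 157.85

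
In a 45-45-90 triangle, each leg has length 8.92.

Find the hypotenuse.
In a 45-45-90 triangle the sides are in ratio 1 : 1 : √2, so hypotenuse = leg·√2.
Hypotenuse = 8.92·√2 ≈ 8.92·1.41421 ≈ 12.6148

Hypotenuse = 8.92√2 = 12.61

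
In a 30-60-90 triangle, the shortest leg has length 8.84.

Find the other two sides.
In a 30-60-90 triangle the sides are in ratio 1 : √3 : 2 (short leg : long leg : hypotenuse).
Long leg = 8.84·√3 ≈ 8.84·1.73205 ≈ 15.3113
Hypotenuse = 2·8.84 = 17.68

Long leg = 8.84√3 = 15.31, Hypotenuse = 17.68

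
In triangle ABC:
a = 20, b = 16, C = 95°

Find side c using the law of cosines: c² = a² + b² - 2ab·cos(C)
c² = 20² + 16² − 2·20·16·cos(95°)
cos(95°) ≈ -0.0871557
c² ≈ 400 + 256 − 640·(-0.0871557) ≈ 656 + 55.7797 ≈ 711.78
c ≈ √711.78 ≈ 26.6792

c = 26.68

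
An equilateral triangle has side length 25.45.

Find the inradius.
r = Area/s with s the semi-perimeter.
Area = (√3/4)·25.45² = (√3/4)·647.7025 ≈ 0.433013·647.7025 ≈ 280.463
s = 3·25.45/2 = 38.175
r ≈ 280.463/38.175 ≈ 7.34678
(Equivalently r = side/(2√3) = 25.45/3.4641 ≈ 7.34678.)

r = 7.347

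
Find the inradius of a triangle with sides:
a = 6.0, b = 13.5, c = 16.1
r = Area/s where s is the semi-perimeter.
s = (6.0 + 13.5 + 16.1)/2 = 35.6/2 = 17.8
Area = √(s(s−a)(s−b)(s−c)) = √(17.8·11.8·4.3·1.7) ≈ √1535.39 ≈ 39.1841
r ≈ 39.1841/17.8 ≈ 2.20135

r = 2.201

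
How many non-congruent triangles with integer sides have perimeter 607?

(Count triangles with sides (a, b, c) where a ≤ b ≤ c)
Let a ≤ b ≤ c with a + b + c = 607. The only binding inequality is a + b > c, i.e. 607 − c > c, so c < 607/2; and c ≥ 607/3 since c is the largest side.
So 203 ≤ c ≤ 303. For each c, b runs from ⌈(607 − c)/2⌉ up to c (then a = 607 − b − c satisfies 1 ≤ a ≤ b automatically), giving c − ⌈(607 − c)/2⌉ + 1 choices.
Summing over c: 2 + 3 + 5 + 6 + … + 150 + 152  (101 terms, c = 203, …, 303) = 7752
Check (closed form: nearest integer to p²/48 for even p, (p+3)²/48 for odd p): (607+3)²/48 = 610²/48 = 372100/48 ≈ 7752.08 → 7752

7752 triangles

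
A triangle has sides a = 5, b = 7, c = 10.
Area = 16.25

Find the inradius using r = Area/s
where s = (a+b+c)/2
s = (5 + 7 + 10)/2 = 22/2 = 11
r = Area/s = 16.25/11 ≈ 1.47727

r = 1.477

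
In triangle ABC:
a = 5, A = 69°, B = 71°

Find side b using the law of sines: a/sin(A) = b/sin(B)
a/sin(A) = b/sin(B)  ⇒  b = a·sin(B)/sin(A) = 5·sin(71°)/sin(69°)
sin(71°) ≈ 0.945519, sin(69°) ≈ 0.93358
b ≈ 5·0.945519/0.93358 ≈ 4.72759/0.93358 ≈ 5.06394

b = 5.064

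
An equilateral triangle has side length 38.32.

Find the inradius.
r = Area/s with s the semi-perimeter.
Area = (√3/4)·38.32² = (√3/4)·1468.4224 ≈ 0.433013·1468.4224 ≈ 635.846
s = 3·38.32/2 = 57.48
r ≈ 635.846/57.48 ≈ 11.062
(Equivalently r = side/(2√3) = 38.32/3.4641 ≈ 11.062.)

r = 11.06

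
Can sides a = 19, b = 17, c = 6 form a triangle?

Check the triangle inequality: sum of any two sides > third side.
a + b vs c: 19 + 17 = 36 > 6  ✓
a + c vs b: 19 + 6 = 25 > 17  ✓
b + c vs a: 17 + 6 = 23 > 19  ✓

Yes, triangle inequality satisfied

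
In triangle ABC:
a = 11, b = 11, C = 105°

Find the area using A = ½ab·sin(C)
A = ½·a·b·sin(C) = ½·11·11·sin(105°)
sin(105°) ≈ 0.965926
A ≈ ½·121·0.965926 = 60.5·0.965926 ≈ 58.4385

Area = 58.44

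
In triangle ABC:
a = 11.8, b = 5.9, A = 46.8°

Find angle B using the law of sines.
a/sin(A) = b/sin(B)  ⇒  sin(B) = b·sin(A)/a = 5.9·sin(46.8°)/11.8
sin(46.8°) ≈ 0.728969
sin(B) ≈ 5.9·0.728969/11.8 ≈ 4.30091/11.8 ≈ 0.364484
B = arcsin(0.364484) ≈ 21.3758°
(Since b ≤ a we need B ≤ A, so the obtuse alternative 180° − 21.3758° ≈ 158.624° is rejected.)

B = 21.38°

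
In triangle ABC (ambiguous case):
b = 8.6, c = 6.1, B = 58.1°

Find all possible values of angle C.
b/sin(B) = c/sin(C)  ⇒  sin(C) = c·sin(B)/b = 6.1·sin(58.1°)/8.6
sin(58.1°) ≈ 0.848972
sin(C) ≈ 6.1·0.848972/8.6 ≈ 5.17873/8.6 ≈ 0.602178
Candidate 1: C₁ = arcsin(0.602178) ≈ 37.026°  →  A = 180° − 58.1° − 37.026° ≈ 84.874° > 0, valid
Candidate 2: C₂ = 180° − C₁ ≈ 142.974°  →  A = 180° − 58.1° − 142.974° ≈ -21.074° ≤ 0, not a valid triangle

C = 37.03° (one solution)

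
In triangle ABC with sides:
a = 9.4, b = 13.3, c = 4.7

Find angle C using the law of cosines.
c² = a² + b² − 2ab·cos(C)  ⇒  cos(C) = (a² + b² − c²)/(2ab)
cos(C) = (9.4² + 13.3² − 4.7²)/(2·9.4·13.3) = (88.36 + 176.89 − 22.09)/250.04 = 243.16/250.04 ≈ 0.972484
C = arccos(0.972484) ≈ 13.4719°

C = 13.47°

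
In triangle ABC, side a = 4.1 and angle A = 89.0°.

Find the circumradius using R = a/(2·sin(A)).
R = a/(2·sin(A)) = 4.1/(2·sin(89.0°))
sin(89.0°) ≈ 0.999848
R ≈ 4.1/(2·0.999848) = 4.1/1.9997 ≈ 2.05031

R = 2.05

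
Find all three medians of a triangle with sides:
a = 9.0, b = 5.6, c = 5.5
Median formula: m_a = ½√(2b² + 2c² − a²) (and cyclically). a² = 81, b² = 31.36, c² = 30.25.
m_a = ½√(2·31.36 + 2·30.25 − 81) = ½√42.22 ≈ ½·6.49769 ≈ 3.24885
m_b = ½√(2·81 + 2·30.25 − 31.36) = ½√191.14 ≈ ½·13.8253 ≈ 6.91267
m_c = ½√(2·81 + 2·31.36 − 30.25) = ½√194.47 ≈ ½·13.9453 ≈ 6.97263

m_a = 3.249, m_b = 6.913, m_c = 6.973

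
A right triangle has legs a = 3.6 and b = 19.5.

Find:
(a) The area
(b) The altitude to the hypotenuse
(a) The legs are perpendicular, so Area = ½·a·b = ½·3.6·19.5 = ½·70.2 = 35.1
(b) Hypotenuse c = √(a² + b²) = √(12.96 + 380.25) = √393.21 ≈ 19.8295
    Area = ½·c·h_c  ⇒  h_c = 2·Area/c = 70.2/19.8295 ≈ 3.54018

Area = 35.1, h_c = 3.54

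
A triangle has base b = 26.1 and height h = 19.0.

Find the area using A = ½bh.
A = ½·b·h = ½·26.1·19.0 = ½·495.9 = 247.95

Area = 247.95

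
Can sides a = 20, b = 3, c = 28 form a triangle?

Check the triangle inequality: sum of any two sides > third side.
a + b vs c: 20 + 3 = 23 ≤ 28  ✗
a + c vs b: 20 + 28 = 48 > 3  ✓
b + c vs a: 3 + 28 = 31 > 20  ✓

No: 20 + 3 = 23 is not > 28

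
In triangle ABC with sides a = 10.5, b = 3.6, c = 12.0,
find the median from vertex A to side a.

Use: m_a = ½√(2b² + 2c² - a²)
m_a = ½√(2·3.6² + 2·12.0² − 10.5²) = ½√(2·12.96 + 2·144 − 110.25) = ½√(25.92 + 288 − 110.25) = ½√203.67
√203.67 ≈ 14.2713, so m_a ≈ 7.13565

m_a = 7.136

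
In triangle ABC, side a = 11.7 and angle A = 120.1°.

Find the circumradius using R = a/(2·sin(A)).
R = a/(2·sin(A)) = 11.7/(2·sin(120.1°))
sin(120.1°) ≈ 0.865151
R ≈ 11.7/(2·0.865151) = 11.7/1.7303 ≈ 6.76182

R = 6.762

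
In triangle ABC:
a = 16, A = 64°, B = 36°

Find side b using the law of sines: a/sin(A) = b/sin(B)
a/sin(A) = b/sin(B)  ⇒  b = a·sin(B)/sin(A) = 16·sin(36°)/sin(64°)
sin(36°) ≈ 0.587785, sin(64°) ≈ 0.898794
b ≈ 16·0.587785/0.898794 ≈ 9.40456/0.898794 ≈ 10.4635

b = 10.46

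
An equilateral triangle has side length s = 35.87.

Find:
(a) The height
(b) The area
(a) The height splits the triangle into two 30-60-90 halves: h = s·√3/2 = 35.87·1.73205/2 ≈ 62.1287/2 ≈ 31.0643
(b) Area = (√3/4)·s² = (√3/4)·35.87² = (√3/4)·1286.6569 ≈ 0.433013·1286.6569 ≈ 557.139

Height = 31.06, Area = 557.1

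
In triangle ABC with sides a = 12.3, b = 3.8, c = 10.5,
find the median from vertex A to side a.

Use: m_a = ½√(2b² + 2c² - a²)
m_a = ½√(2·3.8² + 2·10.5² − 12.3²) = ½√(2·14.44 + 2·110.25 − 151.29) = ½√(28.88 + 220.5 − 151.29) = ½√98.09
√98.09 ≈ 9.90404, so m_a ≈ 4.95202

m_a = 4.952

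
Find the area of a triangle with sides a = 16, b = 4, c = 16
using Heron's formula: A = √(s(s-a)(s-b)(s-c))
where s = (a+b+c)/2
s = (16 + 4 + 16)/2 = 36/2 = 18
s − a = 2, s − b = 14, s − c = 2
s(s−a)(s−b)(s−c) = 18·2·14·2 = 1008
Area = √1008 ≈ 31.749

s = 18.0, Area = 31.75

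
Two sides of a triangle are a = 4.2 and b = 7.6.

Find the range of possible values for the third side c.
Triangle inequality: |a − b| < c < a + b
|a − b| = |4.2 − 7.6| = 3.4
a + b = 4.2 + 7.6 = 11.8

3.4 < c < 11.8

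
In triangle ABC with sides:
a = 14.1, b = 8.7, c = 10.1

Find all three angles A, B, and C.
Law of cosines for each angle (a² = 198.81, b² = 75.69, c² = 102.01):
cos(A) = (b² + c² − a²)/(2bc) = (75.69 + 102.01 − 198.81)/(2·8.7·10.1) = -21.11/175.74 ≈ -0.120121  ⇒  A ≈ 96.8991°
cos(B) = (a² + c² − b²)/(2ac) = (198.81 + 102.01 − 75.69)/(2·14.1·10.1) = 225.13/284.82 ≈ 0.790429  ⇒  B ≈ 37.7744°
cos(C) = (a² + b² − c²)/(2ab) = (198.81 + 75.69 − 102.01)/(2·14.1·8.7) = 172.49/245.34 ≈ 0.703065  ⇒  C ≈ 45.3266°
Check: A + B + C ≈ 180°

A = 96.9°, B = 37.77°, C = 45.33°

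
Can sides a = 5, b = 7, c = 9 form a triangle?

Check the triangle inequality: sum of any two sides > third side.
a + b vs c: 5 + 7 = 12 > 9  ✓
a + c vs b: 5 + 9 = 14 > 7  ✓
b + c vs a: 7 + 9 = 16 > 5  ✓

Yes, triangle inequality satisfied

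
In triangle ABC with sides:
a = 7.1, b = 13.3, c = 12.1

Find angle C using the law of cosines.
c² = a² + b² − 2ab·cos(C)  ⇒  cos(C) = (a² + b² − c²)/(2ab)
cos(C) = (7.1² + 13.3² − 12.1²)/(2·7.1·13.3) = (50.41 + 176.89 − 146.41)/188.86 = 80.89/188.86 ≈ 0.428307
C = arccos(0.428307) ≈ 64.6399°

C = 64.64°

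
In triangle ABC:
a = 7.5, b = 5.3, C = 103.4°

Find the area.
Two sides and the included angle (SAS): A = ½·a·b·sin(C) = ½·7.5·5.3·sin(103.4°)
sin(103.4°) ≈ 0.972776
A ≈ ½·39.75·0.972776 = 19.875·0.972776 ≈ 19.3339

Area = 19.33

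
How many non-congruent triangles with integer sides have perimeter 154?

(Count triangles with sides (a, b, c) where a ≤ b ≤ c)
Let a ≤ b ≤ c with a + b + c = 154. The only binding inequality is a + b > c, i.e. 154 − c > c, so c < 154/2; and c ≥ 154/3 since c is the largest side.
So 52 ≤ c ≤ 76. For each c, b runs from ⌈(154 − c)/2⌉ up to c (then a = 154 − b − c satisfies 1 ≤ a ≤ b automatically), giving c − ⌈(154 − c)/2⌉ + 1 choices.
Summing over c: 2 + 3 + 5 + 6 + … + 36 + 38  (25 terms, c = 52, …, 76) = 494
Check (closed form: nearest integer to p²/48 for even p, (p+3)²/48 for odd p): 154²/48 = 23716/48 ≈ 494.08 → 494

494 triangles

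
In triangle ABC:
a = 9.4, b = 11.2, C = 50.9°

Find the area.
Two sides and the included angle (SAS): A = ½·a·b·sin(C) = ½·9.4·11.2·sin(50.9°)
sin(50.9°) ≈ 0.776046
A ≈ ½·105.28·0.776046 = 52.64·0.776046 ≈ 40.8511

Area = 40.85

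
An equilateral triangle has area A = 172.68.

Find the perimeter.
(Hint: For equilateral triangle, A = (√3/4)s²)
A = (√3/4)s²  ⇒  s² = 4A/√3 = 4·172.68/√3 = 690.72/1.73205 ≈ 398.787
s ≈ √398.787 ≈ 19.9697
Perimeter = 3s ≈ 3·19.9697 ≈ 59.909

Perimeter = 59.91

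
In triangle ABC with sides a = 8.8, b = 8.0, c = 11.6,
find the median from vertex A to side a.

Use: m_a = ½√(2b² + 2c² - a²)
m_a = ½√(2·8.0² + 2·11.6² − 8.8²) = ½√(2·64 + 2·134.56 − 77.44) = ½√(128 + 269.12 − 77.44) = ½√319.68
√319.68 ≈ 17.8796, so m_a ≈ 8.9398

m_a = 8.94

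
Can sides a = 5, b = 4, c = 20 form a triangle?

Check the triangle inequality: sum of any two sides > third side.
a + b vs c: 5 + 4 = 9 ≤ 20  ✗
a + c vs b: 5 + 20 = 25 > 4  ✓
b + c vs a: 4 + 20 = 24 > 5  ✓

No: 5 + 4 = 9 is not > 20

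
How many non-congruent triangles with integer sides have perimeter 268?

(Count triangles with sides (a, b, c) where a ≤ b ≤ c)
Let a ≤ b ≤ c with a + b + c = 268. The only binding inequality is a + b > c, i.e. 268 − c > c, so c < 268/2; and c ≥ 268/3 since c is the largest side.
So 90 ≤ c ≤ 133. For each c, b runs from ⌈(268 − c)/2⌉ up to c (then a = 268 − b − c satisfies 1 ≤ a ≤ b automatically), giving c − ⌈(268 − c)/2⌉ + 1 choices.
Summing over c: 2 + 3 + 5 + 6 + … + 65 + 66  (44 terms, c = 90, …, 133) = 1496
Check (closed form: nearest integer to p²/48 for even p, (p+3)²/48 for odd p): 268²/48 = 71824/48 ≈ 1496.33 → 1496

1496 triangles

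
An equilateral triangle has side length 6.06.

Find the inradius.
r = Area/s with s the semi-perimeter.
Area = (√3/4)·6.06² = (√3/4)·36.7236 ≈ 0.433013·36.7236 ≈ 15.9018
s = 3·6.06/2 = 9.09
r ≈ 15.9018/9.09 ≈ 1.74937
(Equivalently r = side/(2√3) = 6.06/3.4641 ≈ 1.74937.)

r = 1.749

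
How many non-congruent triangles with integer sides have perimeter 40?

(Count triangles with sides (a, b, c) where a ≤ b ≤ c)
Let a ≤ b ≤ c with a + b + c = 40. The only binding inequality is a + b > c, i.e. 40 − c > c, so c < 40/2; and c ≥ 40/3 since c is the largest side.
So 14 ≤ c ≤ 19. For each c, b runs from ⌈(40 − c)/2⌉ up to c (then a = 40 − b − c satisfies 1 ≤ a ≤ b automatically), giving c − ⌈(40 − c)/2⌉ + 1 choices.
Summing over c: 2 + 3 + 5 + 6 + 8 + 9 = 33
Check (closed form: nearest integer to p²/48 for even p, (p+3)²/48 for odd p): 40²/48 = 1600/48 ≈ 33.33 → 33

33 triangles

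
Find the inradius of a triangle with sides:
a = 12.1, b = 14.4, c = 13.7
r = Area/s where s is the semi-perimeter.
s = (12.1 + 14.4 + 13.7)/2 = 40.2/2 = 20.1
Area = √(s(s−a)(s−b)(s−c)) = √(20.1·8·5.7·6.4) ≈ √5865.98 ≈ 76.5897
r ≈ 76.5897/20.1 ≈ 3.81043

r = 3.81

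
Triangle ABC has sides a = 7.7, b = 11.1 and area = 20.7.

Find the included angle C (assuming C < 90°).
Area = ½·a·b·sin(C)  ⇒  sin(C) = 2·Area/(a·b) = 2·20.7/(7.7·11.1) = 41.4/85.47 ≈ 0.48438
C = arcsin(0.48438) ≈ 28.9719° (taking the acute solution since C < 90°)

C = 28.97°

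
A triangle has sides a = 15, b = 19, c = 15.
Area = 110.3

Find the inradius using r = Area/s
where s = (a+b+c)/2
s = (15 + 19 + 15)/2 = 49/2 = 24.5
r = Area/s = 110.3/24.5 ≈ 4.50204

r = 4.502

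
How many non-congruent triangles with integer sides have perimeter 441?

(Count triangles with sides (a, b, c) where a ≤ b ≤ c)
Let a ≤ b ≤ c with a + b + c = 441. The only binding inequality is a + b > c, i.e. 441 − c > c, so c < 441/2; and c ≥ 441/3 since c is the largest side.
So 147 ≤ c ≤ 220. For each c, b runs from ⌈(441 − c)/2⌉ up to c (then a = 441 − b − c satisfies 1 ≤ a ≤ b automatically), giving c − ⌈(441 − c)/2⌉ + 1 choices.
Summing over c: 1 + 2 + 4 + 5 + … + 109 + 110  (74 terms, c = 147, …, 220) = 4107
Check (closed form: nearest integer to p²/48 for even p, (p+3)²/48 for odd p): (441+3)²/48 = 444²/48 = 197136/48 ≈ 4107.00 → 4107

4107 triangles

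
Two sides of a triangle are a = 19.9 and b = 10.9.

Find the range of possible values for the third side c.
Triangle inequality: |a − b| < c < a + b
|a − b| = |19.9 − 10.9| = 9
a + b = 19.9 + 10.9 = 30.8

9 < c < 30.8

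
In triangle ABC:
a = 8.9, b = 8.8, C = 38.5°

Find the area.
Two sides and the included angle (SAS): A = ½·a·b·sin(C) = ½·8.9·8.8·sin(38.5°)
sin(38.5°) ≈ 0.622515
A ≈ ½·78.32·0.622515 = 39.16·0.622515 ≈ 24.3777

Area = 24.38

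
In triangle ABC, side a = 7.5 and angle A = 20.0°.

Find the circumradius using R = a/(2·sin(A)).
R = a/(2·sin(A)) = 7.5/(2·sin(20.0°))
sin(20.0°) ≈ 0.34202
R ≈ 7.5/(2·0.34202) = 7.5/0.68404 ≈ 10.9643

R = 10.96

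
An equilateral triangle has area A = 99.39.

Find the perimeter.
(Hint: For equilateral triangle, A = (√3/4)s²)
A = (√3/4)s²  ⇒  s² = 4A/√3 = 4·99.39/√3 = 397.56/1.73205 ≈ 229.531
s ≈ √229.531 ≈ 15.1503
Perimeter = 3s ≈ 3·15.1503 ≈ 45.4509

Perimeter = 45.45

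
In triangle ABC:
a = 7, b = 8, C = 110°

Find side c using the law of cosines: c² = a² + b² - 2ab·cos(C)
c² = 7² + 8² − 2·7·8·cos(110°)
cos(110°) ≈ -0.34202
c² ≈ 49 + 64 − 112·(-0.34202) ≈ 113 + 38.3063 ≈ 151.306
c ≈ √151.306 ≈ 12.3007

c = 12.3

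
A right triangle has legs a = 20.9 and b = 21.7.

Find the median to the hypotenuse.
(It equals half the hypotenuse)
Hypotenuse c = √(a² + b²) = √(436.81 + 470.89) = √907.7 ≈ 30.1281
Median to hypotenuse = c/2 ≈ 30.1281/2 ≈ 15.064

Median = 15.06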